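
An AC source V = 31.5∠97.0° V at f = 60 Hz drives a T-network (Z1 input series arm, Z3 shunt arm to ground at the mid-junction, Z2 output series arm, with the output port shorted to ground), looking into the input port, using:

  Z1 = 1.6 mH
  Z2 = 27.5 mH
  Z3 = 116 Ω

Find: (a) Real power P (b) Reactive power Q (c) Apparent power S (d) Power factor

Step 1 — Angular frequency: ω = 2π·f = 2π·60 = 377 rad/s.
Step 2 — Component impedances:
  Z1: Z = jωL = j·377·0.0016 = 0 + j0.6032 Ω
  Z2: Z = jωL = j·377·0.0275 = 0 + j10.37 Ω
  Z3: Z = R = 116 Ω
Step 3 — With the output port shorted to ground, the output series arm Z2 runs from the junction to ground; the shunt arm Z3 also runs from the junction to ground. They appear in parallel: Z3 || Z2 = 0.9192 + j10.29 Ω.
Step 4 — Series with input arm Z1: Z_in = Z1 + (Z3 || Z2) = 0.9192 + j10.89 Ω = 10.93∠85.2° Ω.
Step 5 — Source phasor: V = 31.5∠97.0° V = -3.839 + j31.27 V.
Step 6 — Current: I = V / Z = 2.822 + j0.5908 A = 2.883∠11.8° A.
Step 7 — Complex power: S = V·I* = 7.639 + j90.49 VA.
Step 8 — Real power: P = Re(S) = 7.639 W.
Step 9 — Reactive power: Q = Im(S) = 90.49 VAR.
Step 10 — Apparent power: |S| = 90.81 VA.
Step 11 — Power factor: PF = P/|S| = 0.08412 (lagging).

(a) P = 7.639 W  (b) Q = 90.49 VAR  (c) S = 90.81 VA  (d) PF = 0.08412 (lagging)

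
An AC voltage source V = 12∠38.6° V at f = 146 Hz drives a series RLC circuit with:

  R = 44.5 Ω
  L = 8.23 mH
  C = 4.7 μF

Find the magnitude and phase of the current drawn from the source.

Step 1 — Angular frequency: ω = 2π·f = 2π·146 = 917.3 rad/s.
Step 2 — Component impedances:
  R: Z = R = 44.5 Ω
  L: Z = jωL = j·917.3·0.00823 = 0 + j7.55 Ω
  C: Z = 1/(jωC) = -j/(ω·C) = 0 - j231.9 Ω
Step 3 — Series combination: Z_total = R + L + C = 44.5 - j224.4 Ω = 228.8∠-78.8° Ω.
Step 4 — Source phasor: V = 12∠38.6° V = 9.378 + j7.487 V.
Step 5 — Ohm's law: I = V / Z_total = (9.378 + j7.487) / (44.5 - j224.4) = -0.02413 + j0.04658 A.
Step 6 — Convert to polar: |I| = 0.05246 A, ∠I = 117.4°.

I = 0.05246∠117.4° A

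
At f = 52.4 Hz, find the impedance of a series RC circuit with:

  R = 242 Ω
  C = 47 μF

Step 1 — Angular frequency: ω = 2π·f = 2π·52.4 = 329.2 rad/s.
Step 2 — Component impedances:
  R: Z = R = 242 Ω
  C: Z = 1/(jωC) = -j/(ω·C) = 0 - j64.62 Ω
Step 3 — Series combination: Z_total = R + C = 242 - j64.62 Ω = 250.5∠-15.0° Ω.

Z = 242 - j64.62 Ω = 250.5∠-15.0° Ω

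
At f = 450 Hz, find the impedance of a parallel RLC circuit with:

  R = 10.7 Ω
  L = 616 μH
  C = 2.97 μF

Step 1 — Angular frequency: ω = 2π·f = 2π·450 = 2827 rad/s.
Step 2 — Component impedances:
  R: Z = R = 10.7 Ω
  L: Z = jωL = j·2827·0.000616 = 0 + j1.742 Ω
  C: Z = 1/(jωC) = -j/(ω·C) = 0 - j119.1 Ω
Step 3 — Parallel combination: 1/Z_total = 1/R + 1/L + 1/C; Z_total = 0.2842 + j1.721 Ω = 1.744∠80.6° Ω.

Z = 0.2842 + j1.721 Ω = 1.744∠80.6° Ω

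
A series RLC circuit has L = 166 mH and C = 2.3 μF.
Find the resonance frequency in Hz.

Step 1 — Resonance condition Im(Z)=0 gives ω₀ = 1/√(LC).
Step 2 — ω₀ = 1/√(0.166·2.3e-06) = 1618 rad/s.
Step 3 — f₀ = ω₀/(2π) = 257.6 Hz.

f₀ = 257.6 Hz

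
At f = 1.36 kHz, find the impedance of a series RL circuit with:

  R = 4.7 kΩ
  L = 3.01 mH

Step 1 — Angular frequency: ω = 2π·f = 2π·1360 = 8545 rad/s.
Step 2 — Component impedances:
  R: Z = R = 4700 Ω
  L: Z = jωL = j·8545·0.00301 = 0 + j25.72 Ω
Step 3 — Series combination: Z_total = R + L = 4700 + j25.72 Ω = 4700∠0.3° Ω.

Z = 4700 + j25.72 Ω = 4700∠0.3° Ω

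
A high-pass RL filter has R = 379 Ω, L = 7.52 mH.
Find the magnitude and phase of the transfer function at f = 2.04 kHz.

Step 1 — Angular frequency: ω = 2π·2040 = 1.282e+04 rad/s.
Step 2 — Transfer function: H(jω) = jωL/(R + jωL).
Step 3 — Numerator jωL = j·96.39; denominator R + jωL = 379 + j96.39.
Step 4 — H = 0.06075 + j0.2389.
Step 5 — Magnitude: |H| = 0.2465 (-12.2 dB); phase: φ = 75.7°.

|H| = 0.2465 (-12.2 dB), φ = 75.7°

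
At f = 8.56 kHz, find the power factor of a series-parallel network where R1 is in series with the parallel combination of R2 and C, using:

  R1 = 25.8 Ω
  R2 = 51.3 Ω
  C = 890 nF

Step 1 — Angular frequency: ω = 2π·f = 2π·8560 = 5.378e+04 rad/s.
Step 2 — Component impedances:
  R1: Z = R = 25.8 Ω
  R2: Z = R = 51.3 Ω
  C: Z = 1/(jωC) = -j/(ω·C) = 0 - j20.89 Ω
Step 3 — Parallel branch: R2 || C = 1/(1/R2 + 1/C) = 7.297 - j17.92 Ω.
Step 4 — Series with R1: Z_total = R1 + (R2 || C) = 33.1 - j17.92 Ω = 37.64∠-28.4° Ω.
Step 5 — Power factor: PF = cos(φ) = Re(Z)/|Z| = 33.1/37.64 = 0.8794.
Step 6 — Type: Im(Z) = -17.92 ⇒ leading (phase φ = -28.4°).

PF = 0.8794 (leading, φ = -28.4°)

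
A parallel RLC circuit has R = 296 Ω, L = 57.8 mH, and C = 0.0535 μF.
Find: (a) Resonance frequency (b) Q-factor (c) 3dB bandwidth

Step 1 — Resonance: ω₀ = 1/√(LC) = 1/√(0.0578·5.35e-08) = 1.798e+04 rad/s.
Step 2 — f₀ = ω₀/(2π) = 2862 Hz.
Step 3 — Parallel Q: Q = R/(ω₀L) = 296/(1.798e+04·0.0578) = 0.2848.
Step 4 — Bandwidth: Δω = ω₀/Q = 6.315e+04 rad/s; BW = Δω/(2π) = 1.005e+04 Hz.

(a) f₀ = 2862 Hz  (b) Q = 0.2848  (c) BW = 1.005e+04 Hz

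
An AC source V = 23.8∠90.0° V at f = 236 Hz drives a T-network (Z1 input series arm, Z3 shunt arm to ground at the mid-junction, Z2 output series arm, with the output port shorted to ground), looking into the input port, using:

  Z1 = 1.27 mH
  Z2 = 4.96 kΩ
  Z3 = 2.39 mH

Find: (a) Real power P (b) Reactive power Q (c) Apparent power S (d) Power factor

Step 1 — Angular frequency: ω = 2π·f = 2π·236 = 1483 rad/s.
Step 2 — Component impedances:
  Z1: Z = jωL = j·1483·0.00127 = 0 + j1.883 Ω
  Z2: Z = R = 4960 Ω
  Z3: Z = jωL = j·1483·0.00239 = 0 + j3.544 Ω
Step 3 — With the output port shorted to ground, the output series arm Z2 runs from the junction to ground; the shunt arm Z3 also runs from the junction to ground. They appear in parallel: Z3 || Z2 = 0.002532 + j3.544 Ω.
Step 4 — Series with input arm Z1: Z_in = Z1 + (Z3 || Z2) = 0.002532 + j5.427 Ω = 5.427∠90.0° Ω.
Step 5 — Source phasor: V = 23.8∠90.0° V = 0 + j23.8 V.
Step 6 — Current: I = V / Z = 4.385 + j0.002046 A = 4.385∠0.0° A.
Step 7 — Complex power: S = V·I* = 0.0487 + j104.4 VA.
Step 8 — Real power: P = Re(S) = 0.0487 W.
Step 9 — Reactive power: Q = Im(S) = 104.4 VAR.
Step 10 — Apparent power: |S| = 104.4 VA.
Step 11 — Power factor: PF = P/|S| = 0.0004666 (lagging).

(a) P = 0.0487 W  (b) Q = 104.4 VAR  (c) S = 104.4 VA  (d) PF = 0.0004666 (lagging)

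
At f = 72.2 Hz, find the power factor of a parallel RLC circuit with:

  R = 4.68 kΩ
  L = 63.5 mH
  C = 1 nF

Step 1 — Angular frequency: ω = 2π·f = 2π·72.2 = 453.6 rad/s.
Step 2 — Component impedances:
  R: Z = R = 4680 Ω
  L: Z = jωL = j·453.6·0.0635 = 0 + j28.81 Ω
  C: Z = 1/(jωC) = -j/(ω·C) = 0 - j2.204e+06 Ω
Step 3 — Parallel combination: 1/Z_total = 1/R + 1/L + 1/C; Z_total = 0.1773 + j28.81 Ω = 28.81∠89.6° Ω.
Step 4 — Power factor: PF = cos(φ) = Re(Z)/|Z| = 0.17731/28.806 = 0.006155.
Step 5 — Type: Im(Z) = 28.81 ⇒ lagging (phase φ = 89.6°).

PF = 0.006155 (lagging, φ = 89.6°)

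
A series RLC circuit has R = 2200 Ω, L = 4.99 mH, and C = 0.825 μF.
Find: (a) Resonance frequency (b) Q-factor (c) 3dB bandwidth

Step 1 — Resonance condition Im(Z)=0 gives ω₀ = 1/√(LC).
Step 2 — ω₀ = 1/√(0.00499·8.25e-07) = 1.559e+04 rad/s.
Step 3 — f₀ = ω₀/(2π) = 2481 Hz.
Step 4 — Series Q: Q = ω₀L/R = 1.559e+04·0.00499/2200 = 0.03535.
Step 5 — 3dB bandwidth: Δω = ω₀/Q = 4.409e+05 rad/s; BW = Δω/(2π) = 7.017e+04 Hz.

(a) f₀ = 2481 Hz  (b) Q = 0.03535  (c) BW = 7.017e+04 Hz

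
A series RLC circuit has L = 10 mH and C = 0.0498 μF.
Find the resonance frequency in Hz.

Step 1 — Resonance condition Im(Z)=0 gives ω₀ = 1/√(LC).
Step 2 — ω₀ = 1/√(0.01·4.98e-08) = 4.481e+04 rad/s.
Step 3 — f₀ = ω₀/(2π) = 7132 Hz.

f₀ = 7132 Hz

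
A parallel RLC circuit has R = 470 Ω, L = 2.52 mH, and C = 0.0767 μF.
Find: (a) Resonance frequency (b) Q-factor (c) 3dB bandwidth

Step 1 — Resonance: ω₀ = 1/√(LC) = 1/√(0.00252·7.67e-08) = 7.193e+04 rad/s.
Step 2 — f₀ = ω₀/(2π) = 1.145e+04 Hz.
Step 3 — Parallel Q: Q = R/(ω₀L) = 470/(7.193e+04·0.00252) = 2.593.
Step 4 — Bandwidth: Δω = ω₀/Q = 2.774e+04 rad/s; BW = Δω/(2π) = 4415 Hz.

(a) f₀ = 1.145e+04 Hz  (b) Q = 2.593  (c) BW = 4415 Hz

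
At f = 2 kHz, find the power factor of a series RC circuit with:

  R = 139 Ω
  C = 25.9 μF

Step 1 — Angular frequency: ω = 2π·f = 2π·2000 = 1.257e+04 rad/s.
Step 2 — Component impedances:
  R: Z = R = 139 Ω
  C: Z = 1/(jωC) = -j/(ω·C) = 0 - j3.072 Ω
Step 3 — Series combination: Z_total = R + C = 139 - j3.072 Ω = 139∠-1.3° Ω.
Step 4 — Power factor: PF = cos(φ) = Re(Z)/|Z| = 139/139.03 = 0.9998.
Step 5 — Type: Im(Z) = -3.072 ⇒ leading (phase φ = -1.3°).

PF = 0.9998 (leading, φ = -1.3°)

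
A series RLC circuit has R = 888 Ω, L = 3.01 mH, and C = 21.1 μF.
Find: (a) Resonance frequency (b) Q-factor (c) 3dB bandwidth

Step 1 — Resonance condition Im(Z)=0 gives ω₀ = 1/√(LC).
Step 2 — ω₀ = 1/√(0.00301·2.11e-05) = 3968 rad/s.
Step 3 — f₀ = ω₀/(2π) = 631.5 Hz.
Step 4 — Series Q: Q = ω₀L/R = 3968·0.00301/888 = 0.01345.
Step 5 — 3dB bandwidth: Δω = ω₀/Q = 2.95e+05 rad/s; BW = Δω/(2π) = 4.695e+04 Hz.

(a) f₀ = 631.5 Hz  (b) Q = 0.01345  (c) BW = 4.695e+04 Hz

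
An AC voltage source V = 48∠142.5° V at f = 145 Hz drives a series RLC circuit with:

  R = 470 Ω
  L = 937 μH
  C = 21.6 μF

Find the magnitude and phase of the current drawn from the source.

Step 1 — Angular frequency: ω = 2π·f = 2π·145 = 911.1 rad/s.
Step 2 — Component impedances:
  R: Z = R = 470 Ω
  L: Z = jωL = j·911.1·0.000937 = 0 + j0.8537 Ω
  C: Z = 1/(jωC) = -j/(ω·C) = 0 - j50.82 Ω
Step 3 — Series combination: Z_total = R + L + C = 470 - j49.96 Ω = 472.6∠-6.1° Ω.
Step 4 — Source phasor: V = 48∠142.5° V = -38.08 + j29.22 V.
Step 5 — Ohm's law: I = V / Z_total = (-38.08 + j29.22) / (470 - j49.96) = -0.08665 + j0.05296 A.
Step 6 — Convert to polar: |I| = 0.1016 A, ∠I = 148.6°.

I = 0.1016∠148.6° A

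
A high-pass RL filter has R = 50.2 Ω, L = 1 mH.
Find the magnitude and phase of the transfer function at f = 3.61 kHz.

Step 1 — Angular frequency: ω = 2π·3610 = 2.268e+04 rad/s.
Step 2 — Transfer function: H(jω) = jωL/(R + jωL).
Step 3 — Numerator jωL = j·22.68; denominator R + jωL = 50.2 + j22.68.
Step 4 — H = 0.1695 + j0.3752.
Step 5 — Magnitude: |H| = 0.4118 (-7.7 dB); phase: φ = 65.7°.

|H| = 0.4118 (-7.7 dB), φ = 65.7°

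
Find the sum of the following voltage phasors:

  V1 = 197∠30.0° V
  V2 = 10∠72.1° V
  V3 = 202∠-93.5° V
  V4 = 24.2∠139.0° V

Step 1 — Convert each phasor to rectangular form:
  V1 = 197·(cos(30.0°) + j·sin(30.0°)) = 170.6 + j98.5 V
  V2 = 10·(cos(72.1°) + j·sin(72.1°)) = 3.074 + j9.516 V
  V3 = 202·(cos(-93.5°) + j·sin(-93.5°)) = -12.33 - j201.6 V
  V4 = 24.2·(cos(139.0°) + j·sin(139.0°)) = -18.26 + j15.88 V
Step 2 — Sum components: V_total = 143.1 - j77.73 V.
Step 3 — Convert to polar: |V_total| = 162.8 V, ∠V_total = -28.5°.

V_total = 162.8∠-28.5° V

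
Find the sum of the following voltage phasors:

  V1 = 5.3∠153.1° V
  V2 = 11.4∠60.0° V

Step 1 — Convert each phasor to rectangular form:
  V1 = 5.3·(cos(153.1°) + j·sin(153.1°)) = -4.727 + j2.398 V
  V2 = 11.4·(cos(60.0°) + j·sin(60.0°)) = 5.7 + j9.873 V
Step 2 — Sum components: V_total = 0.9735 + j12.27 V.
Step 3 — Convert to polar: |V_total| = 12.31 V, ∠V_total = 85.5°.

V_total = 12.31∠85.5° V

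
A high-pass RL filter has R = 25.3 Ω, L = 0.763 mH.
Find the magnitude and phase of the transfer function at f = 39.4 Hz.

Step 1 — Angular frequency: ω = 2π·39.4 = 247.6 rad/s.
Step 2 — Transfer function: H(jω) = jωL/(R + jωL).
Step 3 — Numerator jωL = j·0.1889; denominator R + jωL = 25.3 + j0.1889.
Step 4 — H = 5.574e-05 + j0.007465.
Step 5 — Magnitude: |H| = 0.007466 (-42.5 dB); phase: φ = 89.6°.

|H| = 0.007466 (-42.5 dB), φ = 89.6°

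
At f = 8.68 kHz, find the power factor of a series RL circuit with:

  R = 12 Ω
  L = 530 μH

Step 1 — Angular frequency: ω = 2π·f = 2π·8680 = 5.454e+04 rad/s.
Step 2 — Component impedances:
  R: Z = R = 12 Ω
  L: Z = jωL = j·5.454e+04·0.00053 = 0 + j28.91 Ω
Step 3 — Series combination: Z_total = R + L = 12 + j28.91 Ω = 31.3∠67.5° Ω.
Step 4 — Power factor: PF = cos(φ) = Re(Z)/|Z| = 12/31.3 = 0.3834.
Step 5 — Type: Im(Z) = 28.91 ⇒ lagging (phase φ = 67.5°).

PF = 0.3834 (lagging, φ = 67.5°)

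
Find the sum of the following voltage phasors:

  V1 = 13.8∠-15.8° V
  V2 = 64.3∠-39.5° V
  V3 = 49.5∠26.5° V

Step 1 — Convert each phasor to rectangular form:
  V1 = 13.8·(cos(-15.8°) + j·sin(-15.8°)) = 13.28 - j3.757 V
  V2 = 64.3·(cos(-39.5°) + j·sin(-39.5°)) = 49.62 - j40.9 V
  V3 = 49.5·(cos(26.5°) + j·sin(26.5°)) = 44.3 + j22.09 V
Step 2 — Sum components: V_total = 107.2 - j22.57 V.
Step 3 — Convert to polar: |V_total| = 109.5 V, ∠V_total = -11.9°.

V_total = 109.5∠-11.9° V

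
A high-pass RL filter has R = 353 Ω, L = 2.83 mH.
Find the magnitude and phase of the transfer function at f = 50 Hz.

Step 1 — Angular frequency: ω = 2π·50 = 314.2 rad/s.
Step 2 — Transfer function: H(jω) = jωL/(R + jωL).
Step 3 — Numerator jωL = j·0.8891; denominator R + jωL = 353 + j0.8891.
Step 4 — H = 6.343e-06 + j0.002519.
Step 5 — Magnitude: |H| = 0.002519 (-52.0 dB); phase: φ = 89.9°.

|H| = 0.002519 (-52.0 dB), φ = 89.9°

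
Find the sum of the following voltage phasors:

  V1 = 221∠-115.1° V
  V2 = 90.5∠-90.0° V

Step 1 — Convert each phasor to rectangular form:
  V1 = 221·(cos(-115.1°) + j·sin(-115.1°)) = -93.75 - j200.1 V
  V2 = 90.5·(cos(-90.0°) + j·sin(-90.0°)) = 0 - j90.5 V
Step 2 — Sum components: V_total = -93.75 - j290.6 V.
Step 3 — Convert to polar: |V_total| = 305.4 V, ∠V_total = -107.9°.

V_total = 305.4∠-107.9° V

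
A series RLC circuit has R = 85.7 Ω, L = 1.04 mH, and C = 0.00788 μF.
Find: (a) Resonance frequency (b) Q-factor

Step 1 — Resonance condition Im(Z)=0 gives ω₀ = 1/√(LC).
Step 2 — ω₀ = 1/√(0.00104·7.88e-09) = 3.493e+05 rad/s.
Step 3 — f₀ = ω₀/(2π) = 5.56e+04 Hz.
Step 4 — Series Q: Q = ω₀L/R = 3.493e+05·0.00104/85.7 = 4.239.

(a) f₀ = 5.56e+04 Hz  (b) Q = 4.239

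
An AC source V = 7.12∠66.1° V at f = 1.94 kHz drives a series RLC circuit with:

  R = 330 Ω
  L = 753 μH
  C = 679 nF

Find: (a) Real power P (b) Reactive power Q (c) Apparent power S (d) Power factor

Step 1 — Angular frequency: ω = 2π·f = 2π·1940 = 1.219e+04 rad/s.
Step 2 — Component impedances:
  R: Z = R = 330 Ω
  L: Z = jωL = j·1.219e+04·0.000753 = 0 + j9.179 Ω
  C: Z = 1/(jωC) = -j/(ω·C) = 0 - j120.8 Ω
Step 3 — Series combination: Z_total = R + L + C = 330 - j111.6 Ω = 348.4∠-18.7° Ω.
Step 4 — Source phasor: V = 7.12∠66.1° V = 2.885 + j6.509 V.
Step 5 — Current: I = V / Z = 0.001855 + j0.02035 A = 0.02044∠84.8° A.
Step 6 — Complex power: S = V·I* = 0.1378 - j0.04663 VA.
Step 7 — Real power: P = Re(S) = 0.1378 W.
Step 8 — Reactive power: Q = Im(S) = -0.04663 VAR.
Step 9 — Apparent power: |S| = 0.1455 VA.
Step 10 — Power factor: PF = P/|S| = 0.9473 (leading).

(a) P = 0.1378 W  (b) Q = -0.04663 VAR  (c) S = 0.1455 VA  (d) PF = 0.9473 (leading)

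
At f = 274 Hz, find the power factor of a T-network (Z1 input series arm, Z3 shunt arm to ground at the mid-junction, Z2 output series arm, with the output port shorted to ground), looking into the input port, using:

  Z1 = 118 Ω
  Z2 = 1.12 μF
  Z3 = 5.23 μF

Step 1 — Angular frequency: ω = 2π·f = 2π·274 = 1722 rad/s.
Step 2 — Component impedances:
  Z1: Z = R = 118 Ω
  Z2: Z = 1/(jωC) = -j/(ω·C) = 0 - j518.6 Ω
  Z3: Z = 1/(jωC) = -j/(ω·C) = 0 - j111.1 Ω
Step 3 — With the output port shorted to ground, the output series arm Z2 runs from the junction to ground; the shunt arm Z3 also runs from the junction to ground. They appear in parallel: Z3 || Z2 = 0 - j91.47 Ω.
Step 4 — Series with input arm Z1: Z_in = Z1 + (Z3 || Z2) = 118 - j91.47 Ω = 149.3∠-37.8° Ω.
Step 5 — Power factor: PF = cos(φ) = Re(Z)/|Z| = 118/149.303 = 0.7903.
Step 6 — Type: Im(Z) = -91.47 ⇒ leading (phase φ = -37.8°).

PF = 0.7903 (leading, φ = -37.8°)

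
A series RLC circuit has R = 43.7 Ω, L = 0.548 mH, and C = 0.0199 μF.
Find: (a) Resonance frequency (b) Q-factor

Step 1 — Resonance condition Im(Z)=0 gives ω₀ = 1/√(LC).
Step 2 — ω₀ = 1/√(0.000548·1.99e-08) = 3.028e+05 rad/s.
Step 3 — f₀ = ω₀/(2π) = 4.82e+04 Hz.
Step 4 — Series Q: Q = ω₀L/R = 3.028e+05·0.000548/43.7 = 3.797.

(a) f₀ = 4.82e+04 Hz  (b) Q = 3.797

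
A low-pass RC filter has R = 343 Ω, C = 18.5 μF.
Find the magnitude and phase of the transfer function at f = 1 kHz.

Step 1 — Angular frequency: ω = 2π·1000 = 6283 rad/s.
Step 2 — Transfer function: H(jω) = 1/(1 + jωRC).
Step 3 — Denominator: 1 + jωRC = 1 + j·6283·343·1.85e-05 = 1 + j39.87.
Step 4 — H = 0.0006287 - j0.02507.
Step 5 — Magnitude: |H| = 0.02507 (-32.0 dB); phase: φ = -88.6°.

|H| = 0.02507 (-32.0 dB), φ = -88.6°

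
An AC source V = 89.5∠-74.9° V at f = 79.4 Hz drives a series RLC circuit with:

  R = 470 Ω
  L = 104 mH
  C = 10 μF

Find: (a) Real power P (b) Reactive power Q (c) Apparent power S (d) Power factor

Step 1 — Angular frequency: ω = 2π·f = 2π·79.4 = 498.9 rad/s.
Step 2 — Component impedances:
  R: Z = R = 470 Ω
  L: Z = jωL = j·498.9·0.104 = 0 + j51.88 Ω
  C: Z = 1/(jωC) = -j/(ω·C) = 0 - j200.4 Ω
Step 3 — Series combination: Z_total = R + L + C = 470 - j148.6 Ω = 492.9∠-17.5° Ω.
Step 4 — Source phasor: V = 89.5∠-74.9° V = 23.32 - j86.41 V.
Step 5 — Current: I = V / Z = 0.09794 - j0.1529 A = 0.1816∠-57.4° A.
Step 6 — Complex power: S = V·I* = 15.49 - j4.898 VA.
Step 7 — Real power: P = Re(S) = 15.49 W.
Step 8 — Reactive power: Q = Im(S) = -4.898 VAR.
Step 9 — Apparent power: |S| = 16.25 VA.
Step 10 — Power factor: PF = P/|S| = 0.9535 (leading).

(a) P = 15.49 W  (b) Q = -4.898 VAR  (c) S = 16.25 VA  (d) PF = 0.9535 (leading)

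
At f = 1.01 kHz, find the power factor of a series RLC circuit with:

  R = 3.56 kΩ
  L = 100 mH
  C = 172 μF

Step 1 — Angular frequency: ω = 2π·f = 2π·1010 = 6346 rad/s.
Step 2 — Component impedances:
  R: Z = R = 3560 Ω
  L: Z = jωL = j·6346·0.1 = 0 + j634.6 Ω
  C: Z = 1/(jωC) = -j/(ω·C) = 0 - j0.9162 Ω
Step 3 — Series combination: Z_total = R + L + C = 3560 + j633.7 Ω = 3616∠10.1° Ω.
Step 4 — Power factor: PF = cos(φ) = Re(Z)/|Z| = 3560/3616 = 0.9845.
Step 5 — Type: Im(Z) = 633.7 ⇒ lagging (phase φ = 10.1°).

PF = 0.9845 (lagging, φ = 10.1°)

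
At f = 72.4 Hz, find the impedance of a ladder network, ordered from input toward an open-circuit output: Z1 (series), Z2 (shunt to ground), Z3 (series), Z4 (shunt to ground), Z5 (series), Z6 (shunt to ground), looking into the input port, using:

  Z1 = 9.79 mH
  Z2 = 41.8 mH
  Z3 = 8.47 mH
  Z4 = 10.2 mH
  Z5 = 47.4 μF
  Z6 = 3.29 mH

Step 1 — Angular frequency: ω = 2π·f = 2π·72.4 = 454.9 rad/s.
Step 2 — Component impedances:
  Z1: Z = jωL = j·454.9·0.00979 = 0 + j4.453 Ω
  Z2: Z = jωL = j·454.9·0.0418 = 0 + j19.01 Ω
  Z3: Z = jωL = j·454.9·0.00847 = 0 + j3.853 Ω
  Z4: Z = jωL = j·454.9·0.0102 = 0 + j4.64 Ω
  Z5: Z = 1/(jωC) = -j/(ω·C) = 0 - j46.38 Ω
  Z6: Z = jωL = j·454.9·0.00329 = 0 + j1.497 Ω
Step 3 — Ladder network (open output): work backward from the far end, alternating series and parallel combinations. Z_in = 0 + j10.58 Ω = 10.58∠90.0° Ω.

Z = 0 + j10.58 Ω = 10.58∠90.0° Ω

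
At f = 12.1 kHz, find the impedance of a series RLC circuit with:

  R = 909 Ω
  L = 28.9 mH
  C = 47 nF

Step 1 — Angular frequency: ω = 2π·f = 2π·1.21e+04 = 7.603e+04 rad/s.
Step 2 — Component impedances:
  R: Z = R = 909 Ω
  L: Z = jωL = j·7.603e+04·0.0289 = 0 + j2197 Ω
  C: Z = 1/(jωC) = -j/(ω·C) = 0 - j279.9 Ω
Step 3 — Series combination: Z_total = R + L + C = 909 + j1917 Ω = 2122∠64.6° Ω.

Z = 909 + j1917 Ω = 2122∠64.6° Ω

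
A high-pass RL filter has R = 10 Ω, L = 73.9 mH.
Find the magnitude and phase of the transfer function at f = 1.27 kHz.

Step 1 — Angular frequency: ω = 2π·1270 = 7980 rad/s.
Step 2 — Transfer function: H(jω) = jωL/(R + jωL).
Step 3 — Numerator jωL = j·589.7; denominator R + jωL = 10 + j589.7.
Step 4 — H = 0.9997 + j0.01695.
Step 5 — Magnitude: |H| = 0.9999 (-0.0 dB); phase: φ = 1.0°.

|H| = 0.9999 (-0.0 dB), φ = 1.0°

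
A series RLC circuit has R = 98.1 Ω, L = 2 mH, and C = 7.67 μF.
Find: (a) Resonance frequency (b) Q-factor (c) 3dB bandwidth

Step 1 — Resonance: ω₀ = 1/√(LC) = 1/√(0.002·7.67e-06) = 8074 rad/s.
Step 2 — f₀ = ω₀/(2π) = 1285 Hz.
Step 3 — Series Q: Q = ω₀L/R = 8074·0.002/98.1 = 0.1646.
Step 4 — Bandwidth: Δω = ω₀/Q = 4.905e+04 rad/s; BW = Δω/(2π) = 7807 Hz.

(a) f₀ = 1285 Hz  (b) Q = 0.1646  (c) BW = 7807 Hz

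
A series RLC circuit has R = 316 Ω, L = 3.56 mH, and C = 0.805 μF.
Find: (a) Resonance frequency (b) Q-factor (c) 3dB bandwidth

Step 1 — Resonance: ω₀ = 1/√(LC) = 1/√(0.00356·8.05e-07) = 1.868e+04 rad/s.
Step 2 — f₀ = ω₀/(2π) = 2973 Hz.
Step 3 — Series Q: Q = ω₀L/R = 1.868e+04·0.00356/316 = 0.2104.
Step 4 — Bandwidth: Δω = ω₀/Q = 8.876e+04 rad/s; BW = Δω/(2π) = 1.413e+04 Hz.

(a) f₀ = 2973 Hz  (b) Q = 0.2104  (c) BW = 1.413e+04 Hz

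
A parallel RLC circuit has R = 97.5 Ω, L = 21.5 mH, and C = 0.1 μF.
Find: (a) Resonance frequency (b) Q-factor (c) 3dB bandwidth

Step 1 — Resonance: ω₀ = 1/√(LC) = 1/√(0.0215·1e-07) = 2.157e+04 rad/s.
Step 2 — f₀ = ω₀/(2π) = 3432 Hz.
Step 3 — Parallel Q: Q = R/(ω₀L) = 97.5/(2.157e+04·0.0215) = 0.2103.
Step 4 — Bandwidth: Δω = ω₀/Q = 1.026e+05 rad/s; BW = Δω/(2π) = 1.632e+04 Hz.

(a) f₀ = 3432 Hz  (b) Q = 0.2103  (c) BW = 1.632e+04 Hz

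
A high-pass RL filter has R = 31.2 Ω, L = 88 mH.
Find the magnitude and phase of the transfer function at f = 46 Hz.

Step 1 — Angular frequency: ω = 2π·46 = 289 rad/s.
Step 2 — Transfer function: H(jω) = jωL/(R + jωL).
Step 3 — Numerator jωL = j·25.43; denominator R + jωL = 31.2 + j25.43.
Step 4 — H = 0.3992 + j0.4897.
Step 5 — Magnitude: |H| = 0.6319 (-4.0 dB); phase: φ = 50.8°.

|H| = 0.6319 (-4.0 dB), φ = 50.8°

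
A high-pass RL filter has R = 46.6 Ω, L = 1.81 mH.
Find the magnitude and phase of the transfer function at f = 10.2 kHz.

Step 1 — Angular frequency: ω = 2π·1.02e+04 = 6.409e+04 rad/s.
Step 2 — Transfer function: H(jω) = jωL/(R + jωL).
Step 3 — Numerator jωL = j·116; denominator R + jωL = 46.6 + j116.
Step 4 — H = 0.861 + j0.3459.
Step 5 — Magnitude: |H| = 0.9279 (-0.6 dB); phase: φ = 21.9°.

|H| = 0.9279 (-0.6 dB), φ = 21.9°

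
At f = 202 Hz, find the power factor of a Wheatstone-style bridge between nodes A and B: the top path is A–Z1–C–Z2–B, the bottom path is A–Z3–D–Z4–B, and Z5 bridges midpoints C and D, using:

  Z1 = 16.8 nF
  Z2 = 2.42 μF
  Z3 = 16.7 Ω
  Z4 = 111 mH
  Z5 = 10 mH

Step 1 — Angular frequency: ω = 2π·f = 2π·202 = 1269 rad/s.
Step 2 — Component impedances:
  Z1: Z = 1/(jωC) = -j/(ω·C) = 0 - j4.69e+04 Ω
  Z2: Z = 1/(jωC) = -j/(ω·C) = 0 - j325.6 Ω
  Z3: Z = R = 16.7 Ω
  Z4: Z = jωL = j·1269·0.111 = 0 + j140.9 Ω
  Z5: Z = jωL = j·1269·0.01 = 0 + j12.69 Ω
Step 3 — Bridge requires nodal analysis (the Z5 bridge couples midpoints C and D, so the two paths cannot be reduced to a simple series/parallel combination). Setting node B to ground and injecting 1 A at node A, the 3-node admittance system at A, C, D solves to V_A = Z_AB = 16.69 + j256.3 Ω = 256.8∠86.3° Ω.
Step 4 — Power factor: PF = cos(φ) = Re(Z)/|Z| = 16.693/256.81 = 0.065.
Step 5 — Type: Im(Z) = 256.3 ⇒ lagging (phase φ = 86.3°).

PF = 0.065 (lagging, φ = 86.3°)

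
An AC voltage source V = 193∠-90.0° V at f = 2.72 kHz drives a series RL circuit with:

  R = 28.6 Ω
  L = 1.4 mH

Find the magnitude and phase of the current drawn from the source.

Step 1 — Angular frequency: ω = 2π·f = 2π·2720 = 1.709e+04 rad/s.
Step 2 — Component impedances:
  R: Z = R = 28.6 Ω
  L: Z = jωL = j·1.709e+04·0.0014 = 0 + j23.93 Ω
Step 3 — Series combination: Z_total = R + L = 28.6 + j23.93 Ω = 37.29∠39.9° Ω.
Step 4 — Source phasor: V = 193∠-90.0° V = 0 - j193 V.
Step 5 — Ohm's law: I = V / Z_total = (0 - j193) / (28.6 + j23.93) = -3.321 - j3.97 A.
Step 6 — Convert to polar: |I| = 5.176 A, ∠I = -129.9°.

I = 5.176∠-129.9° A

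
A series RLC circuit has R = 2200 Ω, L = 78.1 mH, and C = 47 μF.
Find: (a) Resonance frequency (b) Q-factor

Step 1 — Resonance condition Im(Z)=0 gives ω₀ = 1/√(LC).
Step 2 — ω₀ = 1/√(0.0781·4.7e-05) = 521.9 rad/s.
Step 3 — f₀ = ω₀/(2π) = 83.07 Hz.
Step 4 — Series Q: Q = ω₀L/R = 521.9·0.0781/2200 = 0.01853.

(a) f₀ = 83.07 Hz  (b) Q = 0.01853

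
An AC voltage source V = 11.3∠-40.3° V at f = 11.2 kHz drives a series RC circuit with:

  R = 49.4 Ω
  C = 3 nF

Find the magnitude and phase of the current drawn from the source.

Step 1 — Angular frequency: ω = 2π·f = 2π·1.12e+04 = 7.037e+04 rad/s.
Step 2 — Component impedances:
  R: Z = R = 49.4 Ω
  C: Z = 1/(jωC) = -j/(ω·C) = 0 - j4737 Ω
Step 3 — Series combination: Z_total = R + C = 49.4 - j4737 Ω = 4737∠-89.4° Ω.
Step 4 — Source phasor: V = 11.3∠-40.3° V = 8.618 - j7.309 V.
Step 5 — Ohm's law: I = V / Z_total = (8.618 - j7.309) / (49.4 - j4737) = 0.001562 + j0.001803 A.
Step 6 — Convert to polar: |I| = 0.002385 A, ∠I = 49.1°.

I = 0.002385∠49.1° A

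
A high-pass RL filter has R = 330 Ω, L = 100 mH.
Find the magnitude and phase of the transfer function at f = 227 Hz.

Step 1 — Angular frequency: ω = 2π·227 = 1426 rad/s.
Step 2 — Transfer function: H(jω) = jωL/(R + jωL).
Step 3 — Numerator jωL = j·142.6; denominator R + jωL = 330 + j142.6.
Step 4 — H = 0.1574 + j0.3642.
Step 5 — Magnitude: |H| = 0.3967 (-8.0 dB); phase: φ = 66.6°.

|H| = 0.3967 (-8.0 dB), φ = 66.6°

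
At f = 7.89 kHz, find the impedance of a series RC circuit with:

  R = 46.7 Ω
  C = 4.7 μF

Step 1 — Angular frequency: ω = 2π·f = 2π·7890 = 4.957e+04 rad/s.
Step 2 — Component impedances:
  R: Z = R = 46.7 Ω
  C: Z = 1/(jωC) = -j/(ω·C) = 0 - j4.292 Ω
Step 3 — Series combination: Z_total = R + C = 46.7 - j4.292 Ω = 46.9∠-5.3° Ω.

Z = 46.7 - j4.292 Ω = 46.9∠-5.3° Ω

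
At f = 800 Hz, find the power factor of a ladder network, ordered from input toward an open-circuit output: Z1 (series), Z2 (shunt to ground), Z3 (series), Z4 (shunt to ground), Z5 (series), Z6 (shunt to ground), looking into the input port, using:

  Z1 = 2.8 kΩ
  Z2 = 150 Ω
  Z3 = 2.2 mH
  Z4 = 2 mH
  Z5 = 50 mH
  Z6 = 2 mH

Step 1 — Angular frequency: ω = 2π·f = 2π·800 = 5027 rad/s.
Step 2 — Component impedances:
  Z1: Z = R = 2800 Ω
  Z2: Z = R = 150 Ω
  Z3: Z = jωL = j·5027·0.0022 = 0 + j11.06 Ω
  Z4: Z = jωL = j·5027·0.002 = 0 + j10.05 Ω
  Z5: Z = jωL = j·5027·0.05 = 0 + j251.3 Ω
  Z6: Z = jωL = j·5027·0.002 = 0 + j10.05 Ω
Step 3 — Ladder network (open output): work backward from the far end, alternating series and parallel combinations. Z_in = 2803 + j20.35 Ω = 2803∠0.4° Ω.
Step 4 — Power factor: PF = cos(φ) = Re(Z)/|Z| = 2803/2803 = 1.
Step 5 — Type: Im(Z) = 20.35 ⇒ lagging (phase φ = 0.4°).

PF = 1 (lagging, φ = 0.4°)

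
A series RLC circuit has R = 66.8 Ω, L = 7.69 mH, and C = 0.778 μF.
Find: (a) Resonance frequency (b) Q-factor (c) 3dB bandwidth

Step 1 — Resonance condition Im(Z)=0 gives ω₀ = 1/√(LC).
Step 2 — ω₀ = 1/√(0.00769·7.78e-07) = 1.293e+04 rad/s.
Step 3 — f₀ = ω₀/(2π) = 2058 Hz.
Step 4 — Series Q: Q = ω₀L/R = 1.293e+04·0.00769/66.8 = 1.488.
Step 5 — 3dB bandwidth: Δω = ω₀/Q = 8687 rad/s; BW = Δω/(2π) = 1383 Hz.

(a) f₀ = 2058 Hz  (b) Q = 1.488  (c) BW = 1383 Hz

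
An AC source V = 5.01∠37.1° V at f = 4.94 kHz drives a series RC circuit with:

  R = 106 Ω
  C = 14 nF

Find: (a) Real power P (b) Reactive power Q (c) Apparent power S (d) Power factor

Step 1 — Angular frequency: ω = 2π·f = 2π·4940 = 3.104e+04 rad/s.
Step 2 — Component impedances:
  R: Z = R = 106 Ω
  C: Z = 1/(jωC) = -j/(ω·C) = 0 - j2301 Ω
Step 3 — Series combination: Z_total = R + C = 106 - j2301 Ω = 2304∠-87.4° Ω.
Step 4 — Source phasor: V = 5.01∠37.1° V = 3.996 + j3.022 V.
Step 5 — Current: I = V / Z = -0.001231 + j0.001793 A = 0.002175∠124.5° A.
Step 6 — Complex power: S = V·I* = 0.0005013 - j0.01088 VA.
Step 7 — Real power: P = Re(S) = 0.0005013 W.
Step 8 — Reactive power: Q = Im(S) = -0.01088 VAR.
Step 9 — Apparent power: |S| = 0.0109 VA.
Step 10 — Power factor: PF = P/|S| = 0.04601 (leading).

(a) P = 0.0005013 W  (b) Q = -0.01088 VAR  (c) S = 0.0109 VA  (d) PF = 0.04601 (leading)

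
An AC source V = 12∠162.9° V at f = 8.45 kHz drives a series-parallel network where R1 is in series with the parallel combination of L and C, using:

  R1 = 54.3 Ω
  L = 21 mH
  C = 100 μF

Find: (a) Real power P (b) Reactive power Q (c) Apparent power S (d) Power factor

Step 1 — Angular frequency: ω = 2π·f = 2π·8450 = 5.309e+04 rad/s.
Step 2 — Component impedances:
  R1: Z = R = 54.3 Ω
  L: Z = jωL = j·5.309e+04·0.021 = 0 + j1115 Ω
  C: Z = 1/(jωC) = -j/(ω·C) = 0 - j0.1883 Ω
Step 3 — Parallel branch: L || C = 1/(1/L + 1/C) = 0 - j0.1884 Ω.
Step 4 — Series with R1: Z_total = R1 + (L || C) = 54.3 - j0.1884 Ω = 54.3∠-0.2° Ω.
Step 5 — Source phasor: V = 12∠162.9° V = -11.47 + j3.528 V.
Step 6 — Current: I = V / Z = -0.2114 + j0.06425 A = 0.221∠163.1° A.
Step 7 — Complex power: S = V·I* = 2.652 - j0.0092 VA.
Step 8 — Real power: P = Re(S) = 2.652 W.
Step 9 — Reactive power: Q = Im(S) = -0.0092 VAR.
Step 10 — Apparent power: |S| = 2.652 VA.
Step 11 — Power factor: PF = P/|S| = 1 (leading).

(a) P = 2.652 W  (b) Q = -0.0092 VAR  (c) S = 2.652 VA  (d) PF = 1 (leading)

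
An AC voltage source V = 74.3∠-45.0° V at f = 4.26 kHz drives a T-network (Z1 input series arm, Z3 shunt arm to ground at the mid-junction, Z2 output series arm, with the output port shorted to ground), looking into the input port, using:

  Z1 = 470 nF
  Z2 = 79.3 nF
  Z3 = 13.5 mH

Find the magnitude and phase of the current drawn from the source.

Step 1 — Angular frequency: ω = 2π·f = 2π·4260 = 2.677e+04 rad/s.
Step 2 — Component impedances:
  Z1: Z = 1/(jωC) = -j/(ω·C) = 0 - j79.49 Ω
  Z2: Z = 1/(jωC) = -j/(ω·C) = 0 - j471.1 Ω
  Z3: Z = jωL = j·2.677e+04·0.0135 = 0 + j361.3 Ω
Step 3 — With the output port shorted to ground, the output series arm Z2 runs from the junction to ground; the shunt arm Z3 also runs from the junction to ground. They appear in parallel: Z3 || Z2 = 0 + j1551 Ω.
Step 4 — Series with input arm Z1: Z_in = Z1 + (Z3 || Z2) = 0 + j1471 Ω = 1471∠90.0° Ω.
Step 5 — Source phasor: V = 74.3∠-45.0° V = 52.54 - j52.54 V.
Step 6 — Ohm's law: I = V / Z_total = (52.54 - j52.54) / (0 + j1471) = -0.03571 - j0.03571 A.
Step 7 — Convert to polar: |I| = 0.0505 A, ∠I = -135.0°.

I = 0.0505∠-135.0° A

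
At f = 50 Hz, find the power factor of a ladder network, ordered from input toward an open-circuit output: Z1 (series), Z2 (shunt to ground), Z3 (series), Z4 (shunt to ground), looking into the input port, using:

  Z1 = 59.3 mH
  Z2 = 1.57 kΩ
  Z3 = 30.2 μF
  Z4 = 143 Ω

Step 1 — Angular frequency: ω = 2π·f = 2π·50 = 314.2 rad/s.
Step 2 — Component impedances:
  Z1: Z = jωL = j·314.2·0.0593 = 0 + j18.63 Ω
  Z2: Z = R = 1570 Ω
  Z3: Z = 1/(jωC) = -j/(ω·C) = 0 - j105.4 Ω
  Z4: Z = R = 143 Ω
Step 3 — Ladder network (open output): work backward from the far end, alternating series and parallel combinations. Z_in = 136.5 - j69.57 Ω = 153.2∠-27.0° Ω.
Step 4 — Power factor: PF = cos(φ) = Re(Z)/|Z| = 136.49/153.2 = 0.8909.
Step 5 — Type: Im(Z) = -69.57 ⇒ leading (phase φ = -27.0°).

PF = 0.8909 (leading, φ = -27.0°)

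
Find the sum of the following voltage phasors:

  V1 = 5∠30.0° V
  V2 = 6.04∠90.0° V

Step 1 — Convert each phasor to rectangular form:
  V1 = 5·(cos(30.0°) + j·sin(30.0°)) = 4.33 + j2.5 V
  V2 = 6.04·(cos(90.0°) + j·sin(90.0°)) = 0 + j6.04 V
Step 2 — Sum components: V_total = 4.33 + j8.54 V.
Step 3 — Convert to polar: |V_total| = 9.575 V, ∠V_total = 63.1°.

V_total = 9.575∠63.1° V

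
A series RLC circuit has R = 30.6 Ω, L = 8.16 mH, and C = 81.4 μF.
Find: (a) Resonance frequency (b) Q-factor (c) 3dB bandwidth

Step 1 — Resonance condition Im(Z)=0 gives ω₀ = 1/√(LC).
Step 2 — ω₀ = 1/√(0.00816·8.14e-05) = 1227 rad/s.
Step 3 — f₀ = ω₀/(2π) = 195.3 Hz.
Step 4 — Series Q: Q = ω₀L/R = 1227·0.00816/30.6 = 0.3272.
Step 5 — 3dB bandwidth: Δω = ω₀/Q = 3750 rad/s; BW = Δω/(2π) = 596.8 Hz.

(a) f₀ = 195.3 Hz  (b) Q = 0.3272  (c) BW = 596.8 Hz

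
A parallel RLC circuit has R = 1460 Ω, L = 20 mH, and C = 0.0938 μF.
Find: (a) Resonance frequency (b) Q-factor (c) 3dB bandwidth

Step 1 — Resonance: ω₀ = 1/√(LC) = 1/√(0.02·9.38e-08) = 2.309e+04 rad/s.
Step 2 — f₀ = ω₀/(2π) = 3675 Hz.
Step 3 — Parallel Q: Q = R/(ω₀L) = 1460/(2.309e+04·0.02) = 3.162.
Step 4 — Bandwidth: Δω = ω₀/Q = 7302 rad/s; BW = Δω/(2π) = 1162 Hz.

(a) f₀ = 3675 Hz  (b) Q = 3.162  (c) BW = 1162 Hz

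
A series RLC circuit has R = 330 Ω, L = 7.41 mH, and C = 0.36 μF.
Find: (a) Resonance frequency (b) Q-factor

Step 1 — Resonance condition Im(Z)=0 gives ω₀ = 1/√(LC).
Step 2 — ω₀ = 1/√(0.00741·3.6e-07) = 1.936e+04 rad/s.
Step 3 — f₀ = ω₀/(2π) = 3081 Hz.
Step 4 — Series Q: Q = ω₀L/R = 1.936e+04·0.00741/330 = 0.4348.

(a) f₀ = 3081 Hz  (b) Q = 0.4348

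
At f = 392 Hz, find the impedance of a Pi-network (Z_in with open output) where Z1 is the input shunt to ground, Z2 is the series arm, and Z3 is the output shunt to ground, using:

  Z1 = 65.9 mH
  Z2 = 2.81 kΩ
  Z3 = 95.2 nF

Step 1 — Angular frequency: ω = 2π·f = 2π·392 = 2463 rad/s.
Step 2 — Component impedances:
  Z1: Z = jωL = j·2463·0.0659 = 0 + j162.3 Ω
  Z2: Z = R = 2810 Ω
  Z3: Z = 1/(jωC) = -j/(ω·C) = 0 - j4265 Ω
Step 3 — With open output, the series arm Z2 and the output shunt Z3 appear in series to ground: Z2 + Z3 = 2810 - j4265 Ω.
Step 4 — Parallel with input shunt Z1: Z_in = Z1 || (Z2 + Z3) = 2.994 + j166.7 Ω = 166.7∠89.0° Ω.

Z = 2.994 + j166.7 Ω = 166.7∠89.0° Ω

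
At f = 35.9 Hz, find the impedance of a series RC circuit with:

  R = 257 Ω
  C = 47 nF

Step 1 — Angular frequency: ω = 2π·f = 2π·35.9 = 225.6 rad/s.
Step 2 — Component impedances:
  R: Z = R = 257 Ω
  C: Z = 1/(jωC) = -j/(ω·C) = 0 - j9.433e+04 Ω
Step 3 — Series combination: Z_total = R + C = 257 - j9.433e+04 Ω = 9.433e+04∠-89.8° Ω.

Z = 257 - j9.433e+04 Ω = 9.433e+04∠-89.8° Ω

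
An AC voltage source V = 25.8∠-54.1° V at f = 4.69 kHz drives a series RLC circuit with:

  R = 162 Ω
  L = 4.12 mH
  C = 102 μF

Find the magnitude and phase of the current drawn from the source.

Step 1 — Angular frequency: ω = 2π·f = 2π·4690 = 2.947e+04 rad/s.
Step 2 — Component impedances:
  R: Z = R = 162 Ω
  L: Z = jωL = j·2.947e+04·0.00412 = 0 + j121.4 Ω
  C: Z = 1/(jωC) = -j/(ω·C) = 0 - j0.3327 Ω
Step 3 — Series combination: Z_total = R + L + C = 162 + j121.1 Ω = 202.2∠36.8° Ω.
Step 4 — Source phasor: V = 25.8∠-54.1° V = 15.13 - j20.9 V.
Step 5 — Ohm's law: I = V / Z_total = (15.13 - j20.9) / (162 + j121.1) = -0.001945 - j0.1276 A.
Step 6 — Convert to polar: |I| = 0.1276 A, ∠I = -90.9°.

I = 0.1276∠-90.9° A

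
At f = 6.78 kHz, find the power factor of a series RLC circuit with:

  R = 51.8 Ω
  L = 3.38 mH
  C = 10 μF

Step 1 — Angular frequency: ω = 2π·f = 2π·6780 = 4.26e+04 rad/s.
Step 2 — Component impedances:
  R: Z = R = 51.8 Ω
  L: Z = jωL = j·4.26e+04·0.00338 = 0 + j144 Ω
  C: Z = 1/(jωC) = -j/(ω·C) = 0 - j2.347 Ω
Step 3 — Series combination: Z_total = R + L + C = 51.8 + j141.6 Ω = 150.8∠69.9° Ω.
Step 4 — Power factor: PF = cos(φ) = Re(Z)/|Z| = 51.8/150.8 = 0.3435.
Step 5 — Type: Im(Z) = 141.6 ⇒ lagging (phase φ = 69.9°).

PF = 0.3435 (lagging, φ = 69.9°)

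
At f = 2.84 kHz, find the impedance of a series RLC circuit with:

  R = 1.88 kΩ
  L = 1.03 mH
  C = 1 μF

Step 1 — Angular frequency: ω = 2π·f = 2π·2840 = 1.784e+04 rad/s.
Step 2 — Component impedances:
  R: Z = R = 1880 Ω
  L: Z = jωL = j·1.784e+04·0.00103 = 0 + j18.38 Ω
  C: Z = 1/(jωC) = -j/(ω·C) = 0 - j56.04 Ω
Step 3 — Series combination: Z_total = R + L + C = 1880 - j37.66 Ω = 1880∠-1.1° Ω.

Z = 1880 - j37.66 Ω = 1880∠-1.1° Ω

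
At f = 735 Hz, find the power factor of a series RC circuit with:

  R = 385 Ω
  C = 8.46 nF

Step 1 — Angular frequency: ω = 2π·f = 2π·735 = 4618 rad/s.
Step 2 — Component impedances:
  R: Z = R = 385 Ω
  C: Z = 1/(jωC) = -j/(ω·C) = 0 - j2.56e+04 Ω
Step 3 — Series combination: Z_total = R + C = 385 - j2.56e+04 Ω = 2.56e+04∠-89.1° Ω.
Step 4 — Power factor: PF = cos(φ) = Re(Z)/|Z| = 385/2.56e+04 = 0.01504.
Step 5 — Type: Im(Z) = -2.56e+04 ⇒ leading (phase φ = -89.1°).

PF = 0.01504 (leading, φ = -89.1°)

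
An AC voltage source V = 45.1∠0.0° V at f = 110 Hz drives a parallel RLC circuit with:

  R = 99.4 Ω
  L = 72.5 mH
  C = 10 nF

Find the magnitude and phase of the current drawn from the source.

Step 1 — Angular frequency: ω = 2π·f = 2π·110 = 691.2 rad/s.
Step 2 — Component impedances:
  R: Z = R = 99.4 Ω
  L: Z = jωL = j·691.2·0.0725 = 0 + j50.11 Ω
  C: Z = 1/(jωC) = -j/(ω·C) = 0 - j1.447e+05 Ω
Step 3 — Parallel combination: 1/Z_total = 1/R + 1/L + 1/C; Z_total = 20.15 + j39.96 Ω = 44.76∠63.2° Ω.
Step 4 — Source phasor: V = 45.1∠0.0° V = 45.1 V.
Step 5 — Ohm's law: I = V / Z_total = (45.1) / (20.15 + j39.96) = 0.4537 - j0.8997 A.
Step 6 — Convert to polar: |I| = 1.008 A, ∠I = -63.2°.

I = 1.008∠-63.2° A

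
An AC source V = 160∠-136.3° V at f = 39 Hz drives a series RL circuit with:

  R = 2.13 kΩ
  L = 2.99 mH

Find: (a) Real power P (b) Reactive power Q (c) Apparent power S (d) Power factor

Step 1 — Angular frequency: ω = 2π·f = 2π·39 = 245 rad/s.
Step 2 — Component impedances:
  R: Z = R = 2130 Ω
  L: Z = jωL = j·245·0.00299 = 0 + j0.7327 Ω
Step 3 — Series combination: Z_total = R + L = 2130 + j0.7327 Ω = 2130∠0.0° Ω.
Step 4 — Source phasor: V = 160∠-136.3° V = -115.7 - j110.5 V.
Step 5 — Current: I = V / Z = -0.05433 - j0.05188 A = 0.07512∠-136.3° A.
Step 6 — Complex power: S = V·I* = 12.02 + j0.004134 VA.
Step 7 — Real power: P = Re(S) = 12.02 W.
Step 8 — Reactive power: Q = Im(S) = 0.004134 VAR.
Step 9 — Apparent power: |S| = 12.02 VA.
Step 10 — Power factor: PF = P/|S| = 1 (lagging).

(a) P = 12.02 W  (b) Q = 0.004134 VAR  (c) S = 12.02 VA  (d) PF = 1 (lagging)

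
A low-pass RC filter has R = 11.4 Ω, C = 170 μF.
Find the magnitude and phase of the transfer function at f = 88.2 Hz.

Step 1 — Angular frequency: ω = 2π·88.2 = 554.2 rad/s.
Step 2 — Transfer function: H(jω) = 1/(1 + jωRC).
Step 3 — Denominator: 1 + jωRC = 1 + j·554.2·11.4·0.00017 = 1 + j1.074.
Step 4 — H = 0.4644 - j0.4987.
Step 5 — Magnitude: |H| = 0.6814 (-3.3 dB); phase: φ = -47.0°.

|H| = 0.6814 (-3.3 dB), φ = -47.0°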